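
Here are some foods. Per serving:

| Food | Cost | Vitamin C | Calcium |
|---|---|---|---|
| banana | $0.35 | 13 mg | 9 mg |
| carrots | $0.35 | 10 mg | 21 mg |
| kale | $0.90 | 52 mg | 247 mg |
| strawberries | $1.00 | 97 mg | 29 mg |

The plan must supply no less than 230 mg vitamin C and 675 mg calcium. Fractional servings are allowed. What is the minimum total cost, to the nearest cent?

Minimising a linear cost over {vitamin C ≥ 230, calcium ≥ 675, servings ≥ 0} — the optimum is at a vertex, using one or two foods.
banana only: max(230/13, 675/9) = 75 servings → $26.25.
carrots only: max(230/10, 675/21) = 32.14 servings → $11.25.
kale only: max(230/52, 675/247) = 4.423 servings → $3.98.
strawberries only: max(230/97, 675/29) = 23.28 servings → $23.28.
banana + carrots with both targets exact would need a negative amount; discard.
banana + kale with both tight: 7.915 servings and 2.444 servings → $4.97.
banana + strawberries: the both-tight solution has a negative serving — not a feasible corner.
carrots + kale with both tight: 15.75 servings and 1.393 servings → $6.77.
carrots + strawberries with both targets exact would need a negative amount; discard.
kale + strawberries with both tight: 2.619 servings and 0.967 servings → $3.32.
Cheapest feasible corner: $3.32.

$3.32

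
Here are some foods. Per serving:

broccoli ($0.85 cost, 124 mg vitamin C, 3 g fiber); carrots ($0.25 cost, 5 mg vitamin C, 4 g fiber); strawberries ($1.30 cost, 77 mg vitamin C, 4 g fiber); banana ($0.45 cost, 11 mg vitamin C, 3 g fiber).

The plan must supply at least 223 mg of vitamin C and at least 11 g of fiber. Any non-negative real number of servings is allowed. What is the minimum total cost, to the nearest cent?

Check every corner: each single food scaled to meet both minima, and each pair solved so both constraints bind.
broccoli only: max(223/124, 11/3) = 3.667 servings → $3.12.
carrots only: max(223/5, 11/4) = 44.6 servings → $11.15.
strawberries only: max(223/77, 11/4) = 2.896 servings → $3.76.
banana only: max(223/11, 11/3) = 20.27 servings → $9.12.
broccoli + carrots with both tight: 1.74 servings and 1.445 servings → $1.84.
broccoli + strawberries with both tight: 0.1698 servings and 2.623 servings → $3.55.
broccoli + banana with both tight: 1.617 servings and 2.05 servings → $2.30.
carrots + strawberries: the both-tight solution has a negative serving — not a feasible corner.
carrots + banana: the both-tight solution has a negative serving — not a feasible corner.
strawberries + banana with both targets exact would need a negative amount; discard.
So the least-cost plan costs $1.84.

$1.84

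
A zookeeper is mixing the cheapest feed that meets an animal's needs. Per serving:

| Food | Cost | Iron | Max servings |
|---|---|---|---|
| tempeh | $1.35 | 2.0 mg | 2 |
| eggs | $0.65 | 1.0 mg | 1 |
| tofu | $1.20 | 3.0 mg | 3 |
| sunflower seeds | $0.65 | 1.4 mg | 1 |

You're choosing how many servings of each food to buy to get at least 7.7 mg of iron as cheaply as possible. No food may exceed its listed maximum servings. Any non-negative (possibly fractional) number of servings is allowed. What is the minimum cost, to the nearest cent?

$3.08

Cost per mg of iron: tofu $0.4000, sunflower seeds $0.4643, eggs $0.6500, tempeh $0.6750.
Take 2.567 servings of tofu: +7.7 mg iron for $3.08 (total $3.08, still need 0.0 mg).
Greedy by cheapest-per-mg is optimal for a single linear constraint, so the minimum cost is $3.08.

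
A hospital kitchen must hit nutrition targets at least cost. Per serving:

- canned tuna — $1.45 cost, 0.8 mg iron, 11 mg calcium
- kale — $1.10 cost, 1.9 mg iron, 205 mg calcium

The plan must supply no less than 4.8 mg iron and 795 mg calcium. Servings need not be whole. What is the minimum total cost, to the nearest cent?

$4.27

The cheapest plan sits at a corner of the feasible region — with two constraints it uses at most two foods.
canned tuna only: max(4.8/0.8, 795/11) = 72.27 servings → $104.80.
kale only: max(4.8/1.9, 795/205) = 3.878 servings → $4.27.
canned tuna + kale: the both-tight solution has a negative serving — not a feasible corner.
The minimum over all feasible corners is $4.27.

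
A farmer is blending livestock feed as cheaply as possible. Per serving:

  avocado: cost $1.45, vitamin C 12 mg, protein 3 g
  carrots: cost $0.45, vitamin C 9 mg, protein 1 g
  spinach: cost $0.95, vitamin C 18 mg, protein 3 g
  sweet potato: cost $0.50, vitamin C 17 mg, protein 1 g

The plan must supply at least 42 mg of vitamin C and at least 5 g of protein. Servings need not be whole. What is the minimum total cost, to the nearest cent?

$1.78

This is a tiny linear program; its minimum lies at a vertex of the feasible set. List the vertices and price them.
avocado only: max(42/12, 5/3) = 3.5 servings → $5.08.
carrots only: max(42/9, 5/1) = 5 servings → $2.25.
spinach only: max(42/18, 5/3) = 2.333 servings → $2.22.
sweet potato only: max(42/17, 5/1) = 5 servings → $2.50.
avocado + carrots with both tight: 0.2 servings and 4.4 servings → $2.27.
avocado + spinach with both targets exact would need a negative amount; discard.
avocado + sweet potato with both tight: 1.103 servings and 1.692 servings → $2.44.
carrots + spinach with both tight: 4 servings and 0.3333 servings → $2.12.
carrots + sweet potato with both targets exact would need a negative amount; discard.
spinach + sweet potato with both tight: 1.303 servings and 1.091 servings → $1.78.
Cheapest feasible corner: $1.78.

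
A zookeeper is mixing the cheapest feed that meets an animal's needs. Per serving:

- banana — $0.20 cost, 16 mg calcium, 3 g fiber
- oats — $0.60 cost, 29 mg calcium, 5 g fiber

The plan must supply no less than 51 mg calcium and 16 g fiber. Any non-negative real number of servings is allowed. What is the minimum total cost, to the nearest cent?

An LP optimum is at a vertex; with two nutrient constraints at most two foods are used. Check each candidate.
banana only: max(51/16, 16/3) = 5.333 servings → $1.07.
oats only: max(51/29, 16/5) = 3.2 servings → $1.92.
banana + oats: the both-tight solution has a negative serving — not a feasible corner.
Cheapest feasible corner: $1.07.

$1.07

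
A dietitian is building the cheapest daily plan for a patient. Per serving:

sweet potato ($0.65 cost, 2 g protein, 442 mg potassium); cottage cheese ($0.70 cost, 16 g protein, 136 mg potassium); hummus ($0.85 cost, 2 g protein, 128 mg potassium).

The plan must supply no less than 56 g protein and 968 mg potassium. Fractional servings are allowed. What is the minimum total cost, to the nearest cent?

Two binding constraints pin down two serving amounts, so the optimal mix uses at most two foods. The candidates are each food alone (scaled to the tighter of protein/potassium) and each pair with both constraints tight.
sweet potato only: max(56/2, 968/442) = 28 servings → $18.20.
cottage cheese only: max(56/16, 968/136) = 7.118 servings → $4.98.
hummus only: max(56/2, 968/128) = 28 servings → $23.80.
sweet potato + cottage cheese with both tight: 1.158 servings and 3.355 servings → $3.10.
sweet potato + hummus: the both-tight solution has a negative serving — not a feasible corner.
cottage cheese + hummus with both tight: 2.946 servings and 4.432 servings → $5.83.
So the least-cost plan costs $3.10.

$3.10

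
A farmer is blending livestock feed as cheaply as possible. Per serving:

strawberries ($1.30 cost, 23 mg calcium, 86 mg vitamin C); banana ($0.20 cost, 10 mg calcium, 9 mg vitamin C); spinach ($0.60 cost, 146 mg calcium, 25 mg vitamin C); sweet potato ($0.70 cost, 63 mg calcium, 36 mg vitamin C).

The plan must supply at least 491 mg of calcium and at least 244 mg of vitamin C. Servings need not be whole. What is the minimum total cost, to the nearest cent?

An LP optimum is at a vertex; with two nutrient constraints at most two foods are used. Check each candidate.
strawberries only: max(491/23, 244/86) = 21.35 servings → $27.75.
banana only: max(491/10, 244/9) = 49.1 servings → $9.82.
spinach only: max(491/146, 244/25) = 9.76 servings → $5.86.
sweet potato only: max(491/63, 244/36) = 7.794 servings → $5.46.
strawberries + banana: intersection lies outside the first quadrant.
strawberries + spinach with both tight: 1.949 servings and 3.056 servings → $4.37.
strawberries + sweet potato with both targets exact would need a negative amount; discard.
banana + spinach with both tight: 21.94 servings and 1.86 servings → $5.50.
banana + sweet potato: the both-tight solution has a negative serving — not a feasible corner.
spinach + sweet potato with both tight: 0.6259 servings and 6.343 servings → $4.82.
So the least-cost plan costs $4.37.

$4.37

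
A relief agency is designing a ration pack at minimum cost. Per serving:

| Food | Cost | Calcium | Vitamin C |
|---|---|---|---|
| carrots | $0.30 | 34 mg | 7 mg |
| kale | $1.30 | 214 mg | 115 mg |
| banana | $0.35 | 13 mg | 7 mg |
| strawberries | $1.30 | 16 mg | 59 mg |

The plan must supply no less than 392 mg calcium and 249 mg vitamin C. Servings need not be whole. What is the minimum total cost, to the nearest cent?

$2.81

carrots only: max(392/34, 249/7) = 35.57 servings → $10.67.
kale only: max(392/214, 249/115) = 2.165 servings → $2.81.
banana only: max(392/13, 249/7) = 35.57 servings → $12.45.
strawberries only: max(392/16, 249/59) = 24.5 servings → $31.85.
carrots + kale with both targets exact would need a negative amount; discard.
carrots + banana with both targets exact would need a negative amount; discard.
carrots + strawberries with both tight: 10.11 servings and 3.021 servings → $6.96.
kale + banana with both targets exact would need a negative amount; discard.
kale + strawberries with both tight: 1.775 servings and 0.7608 servings → $3.30.
banana + strawberries with both tight: 29.23 servings and 0.7527 servings → $11.21.
Cheapest feasible corner: $2.81.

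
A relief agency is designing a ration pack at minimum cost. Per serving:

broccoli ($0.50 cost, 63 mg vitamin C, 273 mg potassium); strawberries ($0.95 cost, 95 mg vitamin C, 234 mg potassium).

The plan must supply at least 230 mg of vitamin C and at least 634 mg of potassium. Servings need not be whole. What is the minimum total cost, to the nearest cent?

Minimising a linear cost over {vitamin C ≥ 230, potassium ≥ 634, servings ≥ 0} — the optimum is at a vertex, using one or two foods.
broccoli only: max(230/63, 634/273) = 3.651 servings → $1.83.
strawberries only: max(230/95, 634/234) = 2.709 servings → $2.57.
broccoli + strawberries with both tight: 0.5727 servings and 2.041 servings → $2.23.
The minimum over all feasible corners is $1.83.

$1.83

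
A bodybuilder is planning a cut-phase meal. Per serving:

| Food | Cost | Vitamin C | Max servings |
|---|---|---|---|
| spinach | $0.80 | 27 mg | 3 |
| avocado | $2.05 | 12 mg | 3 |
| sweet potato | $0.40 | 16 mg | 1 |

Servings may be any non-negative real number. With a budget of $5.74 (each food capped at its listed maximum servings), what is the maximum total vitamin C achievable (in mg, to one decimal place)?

Vitamin C per dollar: sweet potato 40, spinach 33.75, avocado 5.854.
Take 1 serving of sweet potato: spends $0.40, +16.0 mg vitamin C (running total 16.0 mg).
Take 3 servings of spinach: spends $2.40, +81.0 mg vitamin C (running total 97.0 mg).
Take 1.434 servings of avocado: spends $2.94, +17.2 mg vitamin C (running total 114.2 mg).
Greedy by best ratio exhausts the cost allowance optimally: 114.2 mg.

114.2 mg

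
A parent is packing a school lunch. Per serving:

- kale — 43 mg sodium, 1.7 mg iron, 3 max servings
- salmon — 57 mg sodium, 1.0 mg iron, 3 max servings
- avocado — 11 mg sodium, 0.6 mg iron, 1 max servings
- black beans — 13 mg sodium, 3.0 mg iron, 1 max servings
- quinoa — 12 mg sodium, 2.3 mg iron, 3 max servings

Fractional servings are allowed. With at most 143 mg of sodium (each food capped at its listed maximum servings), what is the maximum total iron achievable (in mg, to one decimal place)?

Iron per mg sodium: black beans 0.2308, quinoa 0.1917, avocado 0.05455, kale 0.03953, salmon 0.01754.
Take 1 serving of black beans: uses 13 mg sodium, +3.0 mg iron (running total 3.0 mg).
Take 3 servings of quinoa: uses 36 mg sodium, +6.9 mg iron (running total 9.9 mg).
Take 1 serving of avocado: uses 11 mg sodium, +0.6 mg iron (running total 10.5 mg).
Take 1.93 servings of kale: uses 83 mg sodium, +3.3 mg iron (running total 13.8 mg).
Greedy by best ratio exhausts the sodium allowance optimally: 13.8 mg.

13.8 mg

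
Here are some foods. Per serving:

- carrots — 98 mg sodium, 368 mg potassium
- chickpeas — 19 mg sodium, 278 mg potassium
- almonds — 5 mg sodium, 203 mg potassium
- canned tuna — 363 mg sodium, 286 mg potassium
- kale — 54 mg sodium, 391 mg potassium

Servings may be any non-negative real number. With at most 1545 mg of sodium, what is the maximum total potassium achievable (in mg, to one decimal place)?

62727.0 mg

Potassium per mg sodium: almonds 40.6, chickpeas 14.63, kale 7.241, carrots 3.755, canned tuna 0.7879.
With no serving limits, spend the whole sodium allowance on almonds: 1545 mg / 5 mg × 203 mg = 62727.0 mg.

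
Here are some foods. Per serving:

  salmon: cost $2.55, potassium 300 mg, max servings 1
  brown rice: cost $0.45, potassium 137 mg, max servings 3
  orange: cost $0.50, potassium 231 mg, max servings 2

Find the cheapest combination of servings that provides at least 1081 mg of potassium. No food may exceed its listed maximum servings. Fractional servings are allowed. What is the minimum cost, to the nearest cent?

Cost per mg of potassium: orange $0.0022, brown rice $0.0033, salmon $0.0085.
Take 2 servings of orange: +462.0 mg potassium for $1.00 (total $1.00, still need 619.0 mg).
Take 3 servings of brown rice: +411.0 mg potassium for $1.35 (total $2.35, still need 208.0 mg).
Take 0.6933 servings of salmon: +208.0 mg potassium for $1.77 (total $4.12, still need 0.0 mg).
Filling from the cheapest source first is optimal under one linear minimum: $4.12.

$4.12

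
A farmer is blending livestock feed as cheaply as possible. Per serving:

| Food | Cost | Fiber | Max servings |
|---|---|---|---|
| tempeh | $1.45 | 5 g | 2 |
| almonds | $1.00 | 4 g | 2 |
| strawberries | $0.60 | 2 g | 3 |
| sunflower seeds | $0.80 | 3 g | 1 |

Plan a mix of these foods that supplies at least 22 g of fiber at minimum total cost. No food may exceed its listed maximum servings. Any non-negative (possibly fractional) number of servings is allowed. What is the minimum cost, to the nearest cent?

$6.00

Cost per g of fiber: almonds $0.2500, sunflower seeds $0.2667, tempeh $0.2900, strawberries $0.3000.
Take 2 servings of almonds: +8.0 g fiber for $2.00 (total $2.00, still need 14.0 g).
Take 1 serving of sunflower seeds: +3.0 g fiber for $0.80 (total $2.80, still need 11.0 g).
Take 2 servings of tempeh: +10.0 g fiber for $2.90 (total $5.70, still need 1.0 g).
Take 0.5 servings of strawberries: +1.0 g fiber for $0.30 (total $6.00, still need 0.0 g).
Greedy by cheapest-per-g is optimal for a single linear constraint, so the minimum cost is $6.00.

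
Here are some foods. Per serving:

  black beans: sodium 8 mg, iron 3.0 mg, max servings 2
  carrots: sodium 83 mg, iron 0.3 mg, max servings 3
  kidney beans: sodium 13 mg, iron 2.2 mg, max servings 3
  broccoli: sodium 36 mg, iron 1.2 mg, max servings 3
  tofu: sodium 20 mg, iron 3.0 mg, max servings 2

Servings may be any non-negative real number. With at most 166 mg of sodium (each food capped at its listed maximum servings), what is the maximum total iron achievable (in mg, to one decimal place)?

Iron per mg sodium: black beans 0.375, kidney beans 0.1692, tofu 0.15, broccoli 0.03333, carrots 0.003614.
Take 2 servings of black beans: uses 16 mg sodium, +6.0 mg iron (running total 6.0 mg).
Take 3 servings of kidney beans: uses 39 mg sodium, +6.6 mg iron (running total 12.6 mg).
Take 2 servings of tofu: uses 40 mg sodium, +6.0 mg iron (running total 18.6 mg).
Take 1.972 servings of broccoli: uses 71 mg sodium, +2.4 mg iron (running total 21.0 mg).
Filling greedily by iron-per-mg sodium is optimal for one linear limit, giving 21.0 mg.

21.0 mg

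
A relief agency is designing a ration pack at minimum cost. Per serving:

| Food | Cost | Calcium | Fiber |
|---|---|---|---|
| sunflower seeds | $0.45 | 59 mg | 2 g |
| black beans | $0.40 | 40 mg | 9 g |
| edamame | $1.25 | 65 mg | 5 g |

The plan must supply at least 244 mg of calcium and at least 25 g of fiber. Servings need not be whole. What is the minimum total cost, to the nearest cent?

A basic optimal solution has at most two foods positive. Try each food alone and each pair with both targets met exactly.
sunflower seeds only: max(244/59, 25/2) = 12.5 servings → $5.62.
black beans only: max(244/40, 25/9) = 6.1 servings → $2.44.
edamame only: max(244/65, 25/5) = 5 servings → $6.25.
sunflower seeds + black beans with both tight: 2.652 servings and 2.188 servings → $2.07.
sunflower seeds + edamame: intersection lies outside the first quadrant.
black beans + edamame with both tight: 1.052 servings and 3.106 servings → $4.30.
Cheapest feasible corner: $2.07.

$2.07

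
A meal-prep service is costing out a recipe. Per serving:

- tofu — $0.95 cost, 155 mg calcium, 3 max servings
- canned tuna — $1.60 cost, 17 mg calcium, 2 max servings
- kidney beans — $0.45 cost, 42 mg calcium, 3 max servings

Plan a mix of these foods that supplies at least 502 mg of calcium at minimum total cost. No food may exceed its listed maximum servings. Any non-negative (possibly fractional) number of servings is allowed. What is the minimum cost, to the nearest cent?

$3.25

Cost per mg of calcium: tofu $0.0061, kidney beans $0.0107, canned tuna $0.0941.
Take 3 servings of tofu: +465.0 mg calcium for $2.85 (total $2.85, still need 37.0 mg).
Take 0.881 servings of kidney beans: +37.0 mg calcium for $0.40 (total $3.25, still need 0.0 mg).
Greedy by cheapest-per-mg is optimal for a single linear constraint, so the minimum cost is $3.25.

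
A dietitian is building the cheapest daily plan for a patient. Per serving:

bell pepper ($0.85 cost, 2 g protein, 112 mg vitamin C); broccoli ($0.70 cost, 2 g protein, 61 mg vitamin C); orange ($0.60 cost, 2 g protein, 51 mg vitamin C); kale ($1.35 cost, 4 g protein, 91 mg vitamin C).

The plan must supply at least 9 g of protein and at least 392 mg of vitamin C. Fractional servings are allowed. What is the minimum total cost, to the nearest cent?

$3.37

A basic optimal solution has at most two foods positive. Try each food alone and each pair with both targets met exactly.
bell pepper only: max(9/2, 392/112) = 4.5 servings → $3.83.
broccoli only: max(9/2, 392/61) = 6.426 servings → $4.50.
orange only: max(9/2, 392/51) = 7.686 servings → $4.61.
kale only: max(9/4, 392/91) = 4.308 servings → $5.82.
bell pepper + broccoli with both tight: 2.304 servings and 2.196 servings → $3.50.
bell pepper + orange with both tight: 2.664 servings and 1.836 servings → $3.37.
bell pepper + kale with both tight: 2.816 servings and 0.8421 servings → $3.53.
broccoli + orange: the both-tight solution has a negative serving — not a feasible corner.
broccoli + kale: intersection lies outside the first quadrant.
orange + kale: the both-tight solution has a negative serving — not a feasible corner.
Cheapest feasible corner: $3.37.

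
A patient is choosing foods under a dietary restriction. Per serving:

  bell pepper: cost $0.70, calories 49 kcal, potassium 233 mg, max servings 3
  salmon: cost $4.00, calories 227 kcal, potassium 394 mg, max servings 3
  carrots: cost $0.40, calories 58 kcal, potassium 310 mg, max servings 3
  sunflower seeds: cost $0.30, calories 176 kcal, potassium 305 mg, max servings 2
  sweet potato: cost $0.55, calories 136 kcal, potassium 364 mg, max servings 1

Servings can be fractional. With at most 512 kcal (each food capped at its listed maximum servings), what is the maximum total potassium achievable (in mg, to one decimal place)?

2088.5 mg

Potassium per kcal: carrots 5.345, bell pepper 4.755, sweet potato 2.676, salmon 1.736, sunflower seeds 1.733.
Take 3 servings of carrots: uses 174 kcal, +930.0 mg potassium (running total 930.0 mg).
Take 3 servings of bell pepper: uses 147 kcal, +699.0 mg potassium (running total 1629.0 mg).
Take 1 serving of sweet potato: uses 136 kcal, +364.0 mg potassium (running total 1993.0 mg).
Take 0.2423 servings of salmon: uses 55 kcal, +95.5 mg potassium (running total 2088.5 mg).
Greedy by best ratio exhausts the calories allowance optimally: 2088.5 mg.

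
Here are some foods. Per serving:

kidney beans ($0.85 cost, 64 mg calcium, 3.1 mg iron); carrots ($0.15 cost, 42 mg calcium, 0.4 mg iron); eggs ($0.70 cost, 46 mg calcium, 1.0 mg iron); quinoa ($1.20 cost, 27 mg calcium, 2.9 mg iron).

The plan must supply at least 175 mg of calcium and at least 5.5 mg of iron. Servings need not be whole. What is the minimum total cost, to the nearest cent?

$1.58

At the optimum either one food covers both requirements or two foods hit both targets exactly; no other combination can be cheaper.
kidney beans only: max(175/64, 5.5/3.1) = 2.734 servings → $2.32.
carrots only: max(175/42, 5.5/0.4) = 13.75 servings → $2.06.
eggs only: max(175/46, 5.5/1.0) = 5.5 servings → $3.85.
quinoa only: max(175/27, 5.5/2.9) = 6.481 servings → $7.78.
kidney beans + carrots with both tight: 1.539 servings and 1.821 servings → $1.58.
kidney beans + eggs with both tight: 0.9924 servings and 2.424 servings → $2.54.
kidney beans + quinoa with both targets exact would need a negative amount; discard.
carrots + eggs: the both-tight solution has a negative serving — not a feasible corner.
carrots + quinoa with both tight: 3.234 servings and 1.45 servings → $2.23.
eggs + quinoa with both tight: 3.374 servings and 0.7331 servings → $3.24.
Cheapest feasible corner: $1.58.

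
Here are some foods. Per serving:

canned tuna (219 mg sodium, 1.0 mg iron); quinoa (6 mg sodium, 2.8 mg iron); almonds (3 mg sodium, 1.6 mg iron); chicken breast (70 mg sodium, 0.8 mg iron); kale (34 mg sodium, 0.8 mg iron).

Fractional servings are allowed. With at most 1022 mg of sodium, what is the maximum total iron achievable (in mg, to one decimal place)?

545.1 mg

Iron per mg sodium: almonds 0.5333, quinoa 0.4667, kale 0.02353, chicken breast 0.01143, canned tuna 0.004566.
With no serving limits, spend the whole sodium allowance on almonds: 1022 mg / 3 mg × 1.6 mg = 545.1 mg.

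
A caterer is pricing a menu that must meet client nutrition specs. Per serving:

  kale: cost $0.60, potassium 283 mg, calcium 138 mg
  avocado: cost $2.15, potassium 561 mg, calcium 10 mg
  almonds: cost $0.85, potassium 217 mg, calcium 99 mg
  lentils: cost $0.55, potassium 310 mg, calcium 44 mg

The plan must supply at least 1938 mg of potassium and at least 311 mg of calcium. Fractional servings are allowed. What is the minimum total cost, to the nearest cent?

A basic optimal solution has at most two foods positive. Try each food alone and each pair with both targets met exactly.
kale only: max(1938/283, 311/138) = 6.848 servings → $4.11.
avocado only: max(1938/561, 311/10) = 31.1 servings → $66.86.
almonds only: max(1938/217, 311/99) = 8.931 servings → $7.59.
lentils only: max(1938/310, 311/44) = 7.068 servings → $3.89.
kale + avocado with both tight: 2.079 servings and 2.406 servings → $6.42.
kale + almonds with both targets exact would need a negative amount; discard.
kale + lentils with both tight: 0.3673 servings and 5.916 servings → $3.47.
avocado + almonds with both tight: 2.33 servings and 2.906 servings → $7.48.
avocado + lentils: the both-tight solution has a negative serving — not a feasible corner.
almonds + lentils with both tight: 0.5268 servings and 5.883 servings → $3.68.
The minimum over all feasible corners is $3.47.

$3.47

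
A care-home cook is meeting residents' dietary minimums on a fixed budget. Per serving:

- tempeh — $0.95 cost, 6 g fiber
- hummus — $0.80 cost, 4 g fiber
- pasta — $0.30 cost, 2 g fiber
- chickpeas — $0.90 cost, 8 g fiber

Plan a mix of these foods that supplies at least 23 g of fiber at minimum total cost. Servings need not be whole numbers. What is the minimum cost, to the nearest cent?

$2.59

Cost per g of fiber: chickpeas $0.1125, pasta $0.1500, tempeh $0.1583, hummus $0.2000.
With no serving limits, use only chickpeas: 23 g / 8 g = 2.875 servings × $0.90 = $2.59.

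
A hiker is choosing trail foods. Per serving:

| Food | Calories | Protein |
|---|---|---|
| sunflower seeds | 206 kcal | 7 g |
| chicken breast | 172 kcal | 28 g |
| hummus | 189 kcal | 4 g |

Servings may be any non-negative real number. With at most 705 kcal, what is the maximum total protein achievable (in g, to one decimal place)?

Protein per kcal: chicken breast 0.1628, sunflower seeds 0.03398, hummus 0.02116.
With no serving limits, spend the whole calories allowance on chicken breast: 705 kcal / 172 kcal × 28 g = 114.8 g.

114.8 g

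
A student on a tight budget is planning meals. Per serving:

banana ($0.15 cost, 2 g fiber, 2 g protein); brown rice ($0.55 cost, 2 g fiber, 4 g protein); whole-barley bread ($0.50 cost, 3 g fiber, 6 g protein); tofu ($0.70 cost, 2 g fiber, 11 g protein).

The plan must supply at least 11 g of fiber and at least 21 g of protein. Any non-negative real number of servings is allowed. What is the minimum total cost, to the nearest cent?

With two linear requirements the optimum uses one or two foods; enumerate the corners.
banana only: max(11/2, 21/2) = 10.5 servings → $1.57.
brown rice only: max(11/2, 21/4) = 5.5 servings → $3.02.
whole-barley bread only: max(11/3, 21/6) = 3.667 servings → $1.83.
tofu only: max(11/2, 21/11) = 5.5 servings → $3.85.
banana + brown rice with both tight: 0.5 servings and 5 servings → $2.83.
banana + whole-barley bread with both tight: 0.5 servings and 3.333 servings → $1.74.
banana + tofu with both tight: 4.389 servings and 1.111 servings → $1.44.
brown rice + whole-barley bread (both tight): parallel constraints — no distinct corner.
brown rice + tofu: the both-tight solution has a negative serving — not a feasible corner.
whole-barley bread + tofu with both targets exact would need a negative amount; discard.
The minimum over all feasible corners is $1.44.

$1.44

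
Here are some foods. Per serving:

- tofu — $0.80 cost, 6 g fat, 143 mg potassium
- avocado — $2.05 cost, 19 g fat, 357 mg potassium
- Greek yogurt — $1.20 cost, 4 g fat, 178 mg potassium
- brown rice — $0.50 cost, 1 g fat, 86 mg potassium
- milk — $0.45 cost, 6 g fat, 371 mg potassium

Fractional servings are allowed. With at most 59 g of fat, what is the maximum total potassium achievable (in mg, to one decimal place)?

Potassium per g fat: brown rice 86, milk 61.83, Greek yogurt 44.5, tofu 23.83, avocado 18.79.
With no serving limits, spend the whole fat allowance on brown rice: 59 g / 1 g × 86 mg = 5074.0 mg.

5074.0 mg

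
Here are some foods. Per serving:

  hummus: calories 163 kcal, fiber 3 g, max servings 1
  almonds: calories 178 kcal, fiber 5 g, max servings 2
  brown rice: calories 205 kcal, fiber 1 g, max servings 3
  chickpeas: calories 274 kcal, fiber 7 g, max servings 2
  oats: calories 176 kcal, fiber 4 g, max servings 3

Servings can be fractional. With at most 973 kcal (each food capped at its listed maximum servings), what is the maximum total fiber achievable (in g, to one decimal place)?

Fiber per kcal: almonds 0.02809, chickpeas 0.02555, oats 0.02273, hummus 0.0184, brown rice 0.004878.
Take 2 servings of almonds: uses 356 kcal, +10.0 g fiber (running total 10.0 g).
Take 2 servings of chickpeas: uses 548 kcal, +14.0 g fiber (running total 24.0 g).
Take 0.392 servings of oats: uses 69 kcal, +1.6 g fiber (running total 25.6 g).
Filling greedily by fiber-per-kcal is optimal for one linear limit, giving 25.6 g.

25.6 g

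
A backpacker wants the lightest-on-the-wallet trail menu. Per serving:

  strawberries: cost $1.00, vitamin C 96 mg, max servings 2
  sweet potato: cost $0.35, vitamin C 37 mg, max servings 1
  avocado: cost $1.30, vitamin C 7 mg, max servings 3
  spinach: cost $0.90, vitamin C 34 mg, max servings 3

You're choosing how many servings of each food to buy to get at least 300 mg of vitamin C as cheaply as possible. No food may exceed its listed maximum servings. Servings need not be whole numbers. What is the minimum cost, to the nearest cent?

Cost per mg of vitamin C: sweet potato $0.0095, strawberries $0.0104, spinach $0.0265, avocado $0.1857.
Take 1 serving of sweet potato: +37.0 mg vitamin C for $0.35 (total $0.35, still need 263.0 mg).
Take 2 servings of strawberries: +192.0 mg vitamin C for $2.00 (total $2.35, still need 71.0 mg).
Take 2.088 servings of spinach: +71.0 mg vitamin C for $1.88 (total $4.23, still need 0.0 mg).
Filling from the cheapest source first is optimal under one linear minimum: $4.23.

$4.23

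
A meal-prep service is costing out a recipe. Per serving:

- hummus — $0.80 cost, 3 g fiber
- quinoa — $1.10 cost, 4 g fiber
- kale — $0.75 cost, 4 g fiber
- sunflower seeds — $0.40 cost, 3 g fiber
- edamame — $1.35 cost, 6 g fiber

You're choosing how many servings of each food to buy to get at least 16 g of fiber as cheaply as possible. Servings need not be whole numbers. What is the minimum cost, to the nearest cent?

Cost per g of fiber: sunflower seeds $0.1333, kale $0.1875, edamame $0.2250, hummus $0.2667, quinoa $0.2750.
With no serving limits, use only sunflower seeds: 16 g / 3 g = 5.333 servings × $0.40 = $2.13.

$2.13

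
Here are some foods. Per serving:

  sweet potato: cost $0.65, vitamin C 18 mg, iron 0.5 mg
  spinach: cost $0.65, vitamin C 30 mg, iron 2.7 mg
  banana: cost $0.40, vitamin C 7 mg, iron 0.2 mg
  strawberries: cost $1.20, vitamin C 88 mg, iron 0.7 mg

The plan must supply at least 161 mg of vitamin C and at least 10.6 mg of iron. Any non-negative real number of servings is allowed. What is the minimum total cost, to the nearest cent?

sweet potato only: max(161/18, 10.6/0.5) = 21.2 servings → $13.78.
spinach only: max(161/30, 10.6/2.7) = 5.367 servings → $3.49.
banana only: max(161/7, 10.6/0.2) = 53 servings → $21.20.
strawberries only: max(161/88, 10.6/0.7) = 15.14 servings → $18.17.
sweet potato + spinach with both tight: 3.473 servings and 3.283 servings → $4.39.
sweet potato + banana: intersection lies outside the first quadrant.
sweet potato + strawberries: intersection lies outside the first quadrant.
spinach + banana with both tight: 3.256 servings and 9.047 servings → $5.73.
spinach + strawberries with both tight: 3.786 servings and 0.5388 servings → $3.11.
banana + strawberries: the both-tight solution has a negative serving — not a feasible corner.
Cheapest feasible corner: $3.11.

$3.11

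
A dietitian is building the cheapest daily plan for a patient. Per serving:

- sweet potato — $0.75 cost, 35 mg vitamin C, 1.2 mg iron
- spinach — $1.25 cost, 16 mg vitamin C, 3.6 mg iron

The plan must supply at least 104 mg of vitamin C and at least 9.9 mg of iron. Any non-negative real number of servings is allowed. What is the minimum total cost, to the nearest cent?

For a min-cost LP with two ≥-constraints, a basic feasible solution has at most two positive variables.
sweet potato only: max(104/35, 9.9/1.2) = 8.25 servings → $6.19.
spinach only: max(104/16, 9.9/3.6) = 6.5 servings → $8.12.
sweet potato + spinach with both tight: 2.022 servings and 2.076 servings → $4.11.
The minimum over all feasible corners is $4.11.

$4.11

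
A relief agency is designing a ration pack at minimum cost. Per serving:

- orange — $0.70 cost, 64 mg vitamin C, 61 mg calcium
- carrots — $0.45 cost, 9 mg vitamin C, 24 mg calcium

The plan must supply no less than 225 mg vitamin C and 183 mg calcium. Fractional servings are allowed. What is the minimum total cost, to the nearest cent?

$2.46

With two linear requirements the optimum uses one or two foods; enumerate the corners.
orange only: max(225/64, 183/61) = 3.516 servings → $2.46.
carrots only: max(225/9, 183/24) = 25 servings → $11.25.
orange + carrots: the both-tight solution has a negative serving — not a feasible corner.
So the least-cost plan costs $2.46.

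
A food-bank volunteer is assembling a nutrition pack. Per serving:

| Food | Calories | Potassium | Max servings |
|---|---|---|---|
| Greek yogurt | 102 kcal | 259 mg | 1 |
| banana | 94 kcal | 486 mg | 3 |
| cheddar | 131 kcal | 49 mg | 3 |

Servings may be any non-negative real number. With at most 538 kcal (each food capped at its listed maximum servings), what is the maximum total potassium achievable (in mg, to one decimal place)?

1774.6 mg

Potassium per kcal: banana 5.17, Greek yogurt 2.539, cheddar 0.374.
Take 3 servings of banana: uses 282 kcal, +1458.0 mg potassium (running total 1458.0 mg).
Take 1 serving of Greek yogurt: uses 102 kcal, +259.0 mg potassium (running total 1717.0 mg).
Take 1.176 servings of cheddar: uses 154 kcal, +57.6 mg potassium (running total 1774.6 mg).
Greedy by best ratio exhausts the calories allowance optimally: 1774.6 mg.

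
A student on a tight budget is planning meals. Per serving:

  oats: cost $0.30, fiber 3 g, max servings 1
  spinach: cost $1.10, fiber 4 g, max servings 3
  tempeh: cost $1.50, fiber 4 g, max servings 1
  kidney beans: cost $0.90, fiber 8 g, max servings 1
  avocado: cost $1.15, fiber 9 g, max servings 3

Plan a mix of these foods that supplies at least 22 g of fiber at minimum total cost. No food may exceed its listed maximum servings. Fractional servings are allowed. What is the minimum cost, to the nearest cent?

$2.61

Cost per g of fiber: oats $0.1000, kidney beans $0.1125, avocado $0.1278, spinach $0.2750, tempeh $0.3750.
Take 1 serving of oats: +3.0 g fiber for $0.30 (total $0.30, still need 19.0 g).
Take 1 serving of kidney beans: +8.0 g fiber for $0.90 (total $1.20, still need 11.0 g).
Take 1.222 servings of avocado: +11.0 g fiber for $1.41 (total $2.61, still need 0.0 g).
Filling from the cheapest source first is optimal under one linear minimum: $2.61.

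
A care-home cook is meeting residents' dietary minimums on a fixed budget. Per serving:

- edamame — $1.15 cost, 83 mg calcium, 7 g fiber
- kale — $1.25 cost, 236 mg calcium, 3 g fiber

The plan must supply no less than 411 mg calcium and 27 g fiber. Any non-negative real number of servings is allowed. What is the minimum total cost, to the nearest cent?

Minimising a linear cost over {calcium ≥ 411, fiber ≥ 27, servings ≥ 0} — the optimum is at a vertex, using one or two foods.
edamame only: max(411/83, 27/7) = 4.952 servings → $5.69.
kale only: max(411/236, 27/3) = 9 servings → $11.25.
edamame + kale with both tight: 3.663 servings and 0.4533 servings → $4.78.
So the least-cost plan costs $4.78.

$4.78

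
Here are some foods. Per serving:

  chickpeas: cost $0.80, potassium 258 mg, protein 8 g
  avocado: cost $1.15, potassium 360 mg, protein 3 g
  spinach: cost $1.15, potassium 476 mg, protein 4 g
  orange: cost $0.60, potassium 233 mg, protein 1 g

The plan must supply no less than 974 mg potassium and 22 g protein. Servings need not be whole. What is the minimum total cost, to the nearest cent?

$2.77

An LP optimum is at a vertex; with two nutrient constraints at most two foods are used. Check each candidate.
chickpeas only: max(974/258, 22/8) = 3.775 servings → $3.02.
avocado only: max(974/360, 22/3) = 7.333 servings → $8.43.
spinach only: max(974/476, 22/4) = 5.5 servings → $6.33.
orange only: max(974/233, 22/1) = 22 servings → $13.20.
chickpeas + avocado with both tight: 2.373 servings and 1.005 servings → $3.05.
chickpeas + spinach with both tight: 2.369 servings and 0.7622 servings → $2.77.
chickpeas + orange with both tight: 2.585 servings and 1.318 servings → $2.86.
avocado + spinach: the both-tight solution has a negative serving — not a feasible corner.
avocado + orange: intersection lies outside the first quadrant.
spinach + orange: the both-tight solution has a negative serving — not a feasible corner.
The minimum over all feasible corners is $2.77.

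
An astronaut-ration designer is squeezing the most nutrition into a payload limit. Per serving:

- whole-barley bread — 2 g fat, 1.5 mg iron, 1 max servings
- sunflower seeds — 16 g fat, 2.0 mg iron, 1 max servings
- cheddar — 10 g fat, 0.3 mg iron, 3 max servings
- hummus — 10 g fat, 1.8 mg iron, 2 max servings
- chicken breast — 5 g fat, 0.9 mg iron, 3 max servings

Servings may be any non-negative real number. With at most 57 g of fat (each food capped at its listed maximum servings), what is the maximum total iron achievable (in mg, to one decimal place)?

9.9 mg

Iron per g fat: whole-barley bread 0.75, hummus 0.18, chicken breast 0.18, sunflower seeds 0.125, cheddar 0.03.
Take 1 serving of whole-barley bread: uses 2 g fat, +1.5 mg iron (running total 1.5 mg).
Take 2 servings of hummus: uses 20 g fat, +3.6 mg iron (running total 5.1 mg).
Take 3 servings of chicken breast: uses 15 g fat, +2.7 mg iron (running total 7.8 mg).
Take 1 serving of sunflower seeds: uses 16 g fat, +2.0 mg iron (running total 9.8 mg).
Take 0.4 servings of cheddar: uses 4 g fat, +0.1 mg iron (running total 9.9 mg).
Greedy by best ratio exhausts the fat allowance optimally: 9.9 mg.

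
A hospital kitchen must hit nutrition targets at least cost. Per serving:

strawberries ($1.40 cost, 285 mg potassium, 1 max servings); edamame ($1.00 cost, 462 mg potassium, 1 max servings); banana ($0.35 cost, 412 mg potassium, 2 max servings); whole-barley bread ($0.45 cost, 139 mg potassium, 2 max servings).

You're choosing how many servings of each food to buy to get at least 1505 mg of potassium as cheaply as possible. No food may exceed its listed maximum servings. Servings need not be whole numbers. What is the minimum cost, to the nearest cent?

$2.41

Cost per mg of potassium: banana $0.0008, edamame $0.0022, whole-barley bread $0.0032, strawberries $0.0049.
Take 2 servings of banana: +824.0 mg potassium for $0.70 (total $0.70, still need 681.0 mg).
Take 1 serving of edamame: +462.0 mg potassium for $1.00 (total $1.70, still need 219.0 mg).
Take 1.576 servings of whole-barley bread: +219.0 mg potassium for $0.71 (total $2.41, still need 0.0 mg).
Filling from the cheapest source first is optimal under one linear minimum: $2.41.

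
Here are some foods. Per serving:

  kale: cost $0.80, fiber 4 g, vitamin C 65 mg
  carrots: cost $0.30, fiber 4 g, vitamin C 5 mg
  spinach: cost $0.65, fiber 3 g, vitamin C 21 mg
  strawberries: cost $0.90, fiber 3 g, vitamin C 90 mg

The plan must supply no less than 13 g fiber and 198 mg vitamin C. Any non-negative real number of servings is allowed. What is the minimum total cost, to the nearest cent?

kale only: max(13/4, 198/65) = 3.25 servings → $2.60.
carrots only: max(13/4, 198/5) = 39.6 servings → $11.88.
spinach only: max(13/3, 198/21) = 9.429 servings → $6.13.
strawberries only: max(13/3, 198/90) = 4.333 servings → $3.90.
kale + carrots with both tight: 3.029 servings and 0.2208 servings → $2.49.
kale + spinach with both tight: 2.892 servings and 0.4775 servings → $2.62.
kale + strawberries with both targets exact would need a negative amount; discard.
carrots + spinach with both targets exact would need a negative amount; discard.
carrots + strawberries with both tight: 1.67 servings and 2.107 servings → $2.40.
spinach + strawberries with both tight: 2.783 servings and 1.551 servings → $3.20.
Cheapest feasible corner: $2.40.

$2.40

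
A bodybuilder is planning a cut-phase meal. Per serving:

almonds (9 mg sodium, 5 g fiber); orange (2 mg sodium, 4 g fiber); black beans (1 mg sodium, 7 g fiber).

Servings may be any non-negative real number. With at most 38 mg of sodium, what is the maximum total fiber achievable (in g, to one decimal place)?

Fiber per mg sodium: black beans 7, orange 2, almonds 0.5556.
With no serving limits, spend the whole sodium allowance on black beans: 38 mg / 1 mg × 7 g = 266.0 g.

266.0 g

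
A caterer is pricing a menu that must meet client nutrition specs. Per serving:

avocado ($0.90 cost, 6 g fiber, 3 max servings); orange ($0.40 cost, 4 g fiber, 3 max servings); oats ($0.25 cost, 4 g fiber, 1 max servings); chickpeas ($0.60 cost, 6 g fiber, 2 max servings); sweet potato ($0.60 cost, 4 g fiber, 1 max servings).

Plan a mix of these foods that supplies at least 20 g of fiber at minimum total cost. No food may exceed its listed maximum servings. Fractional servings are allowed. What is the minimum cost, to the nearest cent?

Cost per g of fiber: oats $0.0625, orange $0.1000, chickpeas $0.1000, avocado $0.1500, sweet potato $0.1500.
Take 1 serving of oats: +4.0 g fiber for $0.25 (total $0.25, still need 16.0 g).
Take 3 servings of orange: +12.0 g fiber for $1.20 (total $1.45, still need 4.0 g).
Take 0.6667 servings of chickpeas: +4.0 g fiber for $0.40 (total $1.85, still need 0.0 g).
Filling from the cheapest source first is optimal under one linear minimum: $1.85.

$1.85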